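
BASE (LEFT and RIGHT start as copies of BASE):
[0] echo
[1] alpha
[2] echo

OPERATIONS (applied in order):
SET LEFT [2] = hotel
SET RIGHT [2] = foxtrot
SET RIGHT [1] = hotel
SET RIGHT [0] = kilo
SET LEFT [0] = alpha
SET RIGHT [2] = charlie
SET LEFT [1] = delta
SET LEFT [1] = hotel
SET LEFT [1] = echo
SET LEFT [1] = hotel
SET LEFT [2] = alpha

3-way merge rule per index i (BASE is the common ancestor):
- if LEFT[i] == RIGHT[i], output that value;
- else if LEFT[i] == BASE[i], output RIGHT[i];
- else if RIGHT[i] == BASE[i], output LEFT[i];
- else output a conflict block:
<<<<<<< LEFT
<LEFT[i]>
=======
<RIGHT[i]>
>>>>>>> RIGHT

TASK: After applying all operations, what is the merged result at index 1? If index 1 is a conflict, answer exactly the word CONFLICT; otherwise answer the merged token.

Answer: hotel

Derivation:
Final LEFT:  [alpha, hotel, alpha]
Final RIGHT: [kilo, hotel, charlie]
i=0: BASE=echo L=alpha R=kilo all differ -> CONFLICT
i=1: L=hotel R=hotel -> agree -> hotel
i=2: BASE=echo L=alpha R=charlie all differ -> CONFLICT
Index 1 -> hotel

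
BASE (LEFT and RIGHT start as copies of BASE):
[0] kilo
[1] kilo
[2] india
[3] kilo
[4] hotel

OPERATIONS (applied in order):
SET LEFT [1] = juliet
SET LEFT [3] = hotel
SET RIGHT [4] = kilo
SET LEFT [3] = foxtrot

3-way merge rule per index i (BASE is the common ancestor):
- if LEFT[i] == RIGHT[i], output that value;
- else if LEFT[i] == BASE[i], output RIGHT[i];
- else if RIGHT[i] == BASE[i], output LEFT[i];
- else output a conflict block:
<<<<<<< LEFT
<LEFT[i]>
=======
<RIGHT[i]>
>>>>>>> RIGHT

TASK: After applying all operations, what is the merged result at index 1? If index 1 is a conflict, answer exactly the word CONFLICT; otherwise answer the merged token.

Answer: juliet

Derivation:
Final LEFT:  [kilo, juliet, india, foxtrot, hotel]
Final RIGHT: [kilo, kilo, india, kilo, kilo]
i=0: L=kilo R=kilo -> agree -> kilo
i=1: L=juliet, R=kilo=BASE -> take LEFT -> juliet
i=2: L=india R=india -> agree -> india
i=3: L=foxtrot, R=kilo=BASE -> take LEFT -> foxtrot
i=4: L=hotel=BASE, R=kilo -> take RIGHT -> kilo
Index 1 -> juliet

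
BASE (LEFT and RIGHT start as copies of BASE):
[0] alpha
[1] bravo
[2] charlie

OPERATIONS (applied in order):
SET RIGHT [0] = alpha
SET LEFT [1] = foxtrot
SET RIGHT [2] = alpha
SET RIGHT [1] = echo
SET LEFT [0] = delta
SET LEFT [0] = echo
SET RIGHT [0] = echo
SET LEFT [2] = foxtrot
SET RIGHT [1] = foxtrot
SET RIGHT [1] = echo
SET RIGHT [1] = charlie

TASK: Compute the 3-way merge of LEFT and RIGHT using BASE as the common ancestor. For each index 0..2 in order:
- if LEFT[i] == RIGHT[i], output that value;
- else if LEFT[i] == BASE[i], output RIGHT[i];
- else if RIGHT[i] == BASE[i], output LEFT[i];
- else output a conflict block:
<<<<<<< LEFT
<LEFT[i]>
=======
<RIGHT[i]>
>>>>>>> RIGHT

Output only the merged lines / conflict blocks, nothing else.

Answer: echo
<<<<<<< LEFT
foxtrot
=======
charlie
>>>>>>> RIGHT
<<<<<<< LEFT
foxtrot
=======
alpha
>>>>>>> RIGHT

Derivation:
Final LEFT:  [echo, foxtrot, foxtrot]
Final RIGHT: [echo, charlie, alpha]
i=0: L=echo R=echo -> agree -> echo
i=1: BASE=bravo L=foxtrot R=charlie all differ -> CONFLICT
i=2: BASE=charlie L=foxtrot R=alpha all differ -> CONFLICT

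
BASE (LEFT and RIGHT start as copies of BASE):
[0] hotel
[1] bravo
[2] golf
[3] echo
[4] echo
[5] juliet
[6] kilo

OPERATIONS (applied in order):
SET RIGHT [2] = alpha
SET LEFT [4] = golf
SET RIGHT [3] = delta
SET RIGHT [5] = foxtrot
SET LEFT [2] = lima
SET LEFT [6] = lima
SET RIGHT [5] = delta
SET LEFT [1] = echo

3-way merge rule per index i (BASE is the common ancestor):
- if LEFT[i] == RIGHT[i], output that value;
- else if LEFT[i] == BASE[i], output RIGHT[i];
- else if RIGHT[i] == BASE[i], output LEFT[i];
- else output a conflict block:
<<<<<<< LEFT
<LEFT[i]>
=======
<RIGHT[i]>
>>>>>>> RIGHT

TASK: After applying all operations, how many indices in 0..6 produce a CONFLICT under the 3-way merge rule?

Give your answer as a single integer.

Final LEFT:  [hotel, echo, lima, echo, golf, juliet, lima]
Final RIGHT: [hotel, bravo, alpha, delta, echo, delta, kilo]
i=0: L=hotel R=hotel -> agree -> hotel
i=1: L=echo, R=bravo=BASE -> take LEFT -> echo
i=2: BASE=golf L=lima R=alpha all differ -> CONFLICT
i=3: L=echo=BASE, R=delta -> take RIGHT -> delta
i=4: L=golf, R=echo=BASE -> take LEFT -> golf
i=5: L=juliet=BASE, R=delta -> take RIGHT -> delta
i=6: L=lima, R=kilo=BASE -> take LEFT -> lima
Conflict count: 1

Answer: 1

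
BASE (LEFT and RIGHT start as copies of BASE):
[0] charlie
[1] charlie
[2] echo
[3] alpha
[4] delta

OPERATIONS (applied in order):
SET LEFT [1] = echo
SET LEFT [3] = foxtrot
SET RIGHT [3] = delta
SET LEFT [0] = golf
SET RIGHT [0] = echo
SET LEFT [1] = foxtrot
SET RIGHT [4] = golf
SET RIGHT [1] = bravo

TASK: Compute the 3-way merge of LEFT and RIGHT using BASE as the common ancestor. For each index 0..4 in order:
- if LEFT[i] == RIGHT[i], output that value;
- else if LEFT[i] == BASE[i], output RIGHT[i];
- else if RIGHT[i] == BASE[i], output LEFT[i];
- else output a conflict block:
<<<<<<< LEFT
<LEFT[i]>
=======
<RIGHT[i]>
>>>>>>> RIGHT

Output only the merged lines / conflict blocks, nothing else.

Final LEFT:  [golf, foxtrot, echo, foxtrot, delta]
Final RIGHT: [echo, bravo, echo, delta, golf]
i=0: BASE=charlie L=golf R=echo all differ -> CONFLICT
i=1: BASE=charlie L=foxtrot R=bravo all differ -> CONFLICT
i=2: L=echo R=echo -> agree -> echo
i=3: BASE=alpha L=foxtrot R=delta all differ -> CONFLICT
i=4: L=delta=BASE, R=golf -> take RIGHT -> golf

Answer: <<<<<<< LEFT
golf
=======
echo
>>>>>>> RIGHT
<<<<<<< LEFT
foxtrot
=======
bravo
>>>>>>> RIGHT
echo
<<<<<<< LEFT
foxtrot
=======
delta
>>>>>>> RIGHT
golf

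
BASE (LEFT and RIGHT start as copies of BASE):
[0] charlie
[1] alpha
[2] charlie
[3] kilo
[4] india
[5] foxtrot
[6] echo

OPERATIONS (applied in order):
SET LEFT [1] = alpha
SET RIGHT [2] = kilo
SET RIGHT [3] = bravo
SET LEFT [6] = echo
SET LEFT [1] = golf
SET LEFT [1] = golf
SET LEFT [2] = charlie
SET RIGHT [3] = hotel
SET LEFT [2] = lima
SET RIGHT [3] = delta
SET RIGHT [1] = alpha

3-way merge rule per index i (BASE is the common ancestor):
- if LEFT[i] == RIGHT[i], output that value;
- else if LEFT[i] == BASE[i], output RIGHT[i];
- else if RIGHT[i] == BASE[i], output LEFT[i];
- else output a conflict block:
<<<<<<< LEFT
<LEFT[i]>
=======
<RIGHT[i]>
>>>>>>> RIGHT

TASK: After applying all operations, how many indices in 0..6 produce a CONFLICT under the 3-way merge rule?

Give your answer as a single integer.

Final LEFT:  [charlie, golf, lima, kilo, india, foxtrot, echo]
Final RIGHT: [charlie, alpha, kilo, delta, india, foxtrot, echo]
i=0: L=charlie R=charlie -> agree -> charlie
i=1: L=golf, R=alpha=BASE -> take LEFT -> golf
i=2: BASE=charlie L=lima R=kilo all differ -> CONFLICT
i=3: L=kilo=BASE, R=delta -> take RIGHT -> delta
i=4: L=india R=india -> agree -> india
i=5: L=foxtrot R=foxtrot -> agree -> foxtrot
i=6: L=echo R=echo -> agree -> echo
Conflict count: 1

Answer: 1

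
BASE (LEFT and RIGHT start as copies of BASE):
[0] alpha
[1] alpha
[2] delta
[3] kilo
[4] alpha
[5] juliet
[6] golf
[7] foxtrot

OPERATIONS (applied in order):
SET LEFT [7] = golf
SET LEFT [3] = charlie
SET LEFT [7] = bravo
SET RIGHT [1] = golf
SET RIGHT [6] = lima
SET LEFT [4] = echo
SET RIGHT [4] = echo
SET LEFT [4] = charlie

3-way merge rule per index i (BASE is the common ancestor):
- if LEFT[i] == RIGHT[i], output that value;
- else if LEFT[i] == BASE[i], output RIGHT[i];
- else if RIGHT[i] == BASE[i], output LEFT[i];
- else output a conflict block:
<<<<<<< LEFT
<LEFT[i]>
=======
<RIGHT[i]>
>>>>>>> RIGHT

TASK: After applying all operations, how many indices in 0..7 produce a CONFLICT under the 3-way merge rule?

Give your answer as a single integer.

Final LEFT:  [alpha, alpha, delta, charlie, charlie, juliet, golf, bravo]
Final RIGHT: [alpha, golf, delta, kilo, echo, juliet, lima, foxtrot]
i=0: L=alpha R=alpha -> agree -> alpha
i=1: L=alpha=BASE, R=golf -> take RIGHT -> golf
i=2: L=delta R=delta -> agree -> delta
i=3: L=charlie, R=kilo=BASE -> take LEFT -> charlie
i=4: BASE=alpha L=charlie R=echo all differ -> CONFLICT
i=5: L=juliet R=juliet -> agree -> juliet
i=6: L=golf=BASE, R=lima -> take RIGHT -> lima
i=7: L=bravo, R=foxtrot=BASE -> take LEFT -> bravo
Conflict count: 1

Answer: 1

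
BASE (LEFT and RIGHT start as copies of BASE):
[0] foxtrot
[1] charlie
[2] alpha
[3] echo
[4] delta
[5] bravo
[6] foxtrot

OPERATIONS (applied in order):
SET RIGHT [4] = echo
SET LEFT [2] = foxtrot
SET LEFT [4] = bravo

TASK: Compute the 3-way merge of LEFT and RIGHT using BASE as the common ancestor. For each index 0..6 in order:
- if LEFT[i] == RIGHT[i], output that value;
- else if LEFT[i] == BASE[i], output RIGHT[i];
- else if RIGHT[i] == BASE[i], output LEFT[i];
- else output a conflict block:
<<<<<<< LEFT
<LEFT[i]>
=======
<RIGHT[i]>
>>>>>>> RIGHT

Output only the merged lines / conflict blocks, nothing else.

Answer: foxtrot
charlie
foxtrot
echo
<<<<<<< LEFT
bravo
=======
echo
>>>>>>> RIGHT
bravo
foxtrot

Derivation:
Final LEFT:  [foxtrot, charlie, foxtrot, echo, bravo, bravo, foxtrot]
Final RIGHT: [foxtrot, charlie, alpha, echo, echo, bravo, foxtrot]
i=0: L=foxtrot R=foxtrot -> agree -> foxtrot
i=1: L=charlie R=charlie -> agree -> charlie
i=2: L=foxtrot, R=alpha=BASE -> take LEFT -> foxtrot
i=3: L=echo R=echo -> agree -> echo
i=4: BASE=delta L=bravo R=echo all differ -> CONFLICT
i=5: L=bravo R=bravo -> agree -> bravo
i=6: L=foxtrot R=foxtrot -> agree -> foxtrot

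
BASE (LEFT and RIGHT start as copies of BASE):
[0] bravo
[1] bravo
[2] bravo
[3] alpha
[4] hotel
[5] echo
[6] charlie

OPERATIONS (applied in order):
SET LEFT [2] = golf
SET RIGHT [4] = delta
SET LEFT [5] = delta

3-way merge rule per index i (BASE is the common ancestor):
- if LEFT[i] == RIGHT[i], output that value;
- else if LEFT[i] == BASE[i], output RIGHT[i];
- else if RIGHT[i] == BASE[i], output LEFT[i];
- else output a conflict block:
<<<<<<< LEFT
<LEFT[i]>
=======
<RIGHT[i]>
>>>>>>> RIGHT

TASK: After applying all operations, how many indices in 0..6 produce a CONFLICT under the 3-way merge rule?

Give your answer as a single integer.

Final LEFT:  [bravo, bravo, golf, alpha, hotel, delta, charlie]
Final RIGHT: [bravo, bravo, bravo, alpha, delta, echo, charlie]
i=0: L=bravo R=bravo -> agree -> bravo
i=1: L=bravo R=bravo -> agree -> bravo
i=2: L=golf, R=bravo=BASE -> take LEFT -> golf
i=3: L=alpha R=alpha -> agree -> alpha
i=4: L=hotel=BASE, R=delta -> take RIGHT -> delta
i=5: L=delta, R=echo=BASE -> take LEFT -> delta
i=6: L=charlie R=charlie -> agree -> charlie
Conflict count: 0

Answer: 0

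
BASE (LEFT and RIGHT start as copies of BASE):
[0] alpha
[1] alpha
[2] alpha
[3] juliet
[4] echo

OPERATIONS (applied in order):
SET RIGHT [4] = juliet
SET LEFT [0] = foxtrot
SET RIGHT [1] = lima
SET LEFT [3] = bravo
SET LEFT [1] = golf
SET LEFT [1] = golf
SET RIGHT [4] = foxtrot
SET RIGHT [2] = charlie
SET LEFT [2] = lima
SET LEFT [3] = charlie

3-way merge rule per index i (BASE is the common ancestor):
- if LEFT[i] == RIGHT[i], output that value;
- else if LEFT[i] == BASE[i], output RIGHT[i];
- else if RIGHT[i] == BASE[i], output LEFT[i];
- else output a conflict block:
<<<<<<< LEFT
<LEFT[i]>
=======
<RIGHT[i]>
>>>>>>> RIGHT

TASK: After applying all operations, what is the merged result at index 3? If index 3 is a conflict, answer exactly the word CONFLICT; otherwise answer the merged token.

Answer: charlie

Derivation:
Final LEFT:  [foxtrot, golf, lima, charlie, echo]
Final RIGHT: [alpha, lima, charlie, juliet, foxtrot]
i=0: L=foxtrot, R=alpha=BASE -> take LEFT -> foxtrot
i=1: BASE=alpha L=golf R=lima all differ -> CONFLICT
i=2: BASE=alpha L=lima R=charlie all differ -> CONFLICT
i=3: L=charlie, R=juliet=BASE -> take LEFT -> charlie
i=4: L=echo=BASE, R=foxtrot -> take RIGHT -> foxtrot
Index 3 -> charlie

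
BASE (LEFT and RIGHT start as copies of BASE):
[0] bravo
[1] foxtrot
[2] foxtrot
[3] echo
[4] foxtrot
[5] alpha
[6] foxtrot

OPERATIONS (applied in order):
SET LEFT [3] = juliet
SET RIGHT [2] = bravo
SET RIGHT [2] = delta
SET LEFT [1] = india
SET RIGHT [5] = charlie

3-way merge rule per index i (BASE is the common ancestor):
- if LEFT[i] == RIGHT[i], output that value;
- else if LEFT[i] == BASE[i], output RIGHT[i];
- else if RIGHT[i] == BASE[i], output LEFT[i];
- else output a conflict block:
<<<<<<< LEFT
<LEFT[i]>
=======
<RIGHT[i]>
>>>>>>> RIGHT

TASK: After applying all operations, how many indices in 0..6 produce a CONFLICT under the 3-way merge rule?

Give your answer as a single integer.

Answer: 0

Derivation:
Final LEFT:  [bravo, india, foxtrot, juliet, foxtrot, alpha, foxtrot]
Final RIGHT: [bravo, foxtrot, delta, echo, foxtrot, charlie, foxtrot]
i=0: L=bravo R=bravo -> agree -> bravo
i=1: L=india, R=foxtrot=BASE -> take LEFT -> india
i=2: L=foxtrot=BASE, R=delta -> take RIGHT -> delta
i=3: L=juliet, R=echo=BASE -> take LEFT -> juliet
i=4: L=foxtrot R=foxtrot -> agree -> foxtrot
i=5: L=alpha=BASE, R=charlie -> take RIGHT -> charlie
i=6: L=foxtrot R=foxtrot -> agree -> foxtrot
Conflict count: 0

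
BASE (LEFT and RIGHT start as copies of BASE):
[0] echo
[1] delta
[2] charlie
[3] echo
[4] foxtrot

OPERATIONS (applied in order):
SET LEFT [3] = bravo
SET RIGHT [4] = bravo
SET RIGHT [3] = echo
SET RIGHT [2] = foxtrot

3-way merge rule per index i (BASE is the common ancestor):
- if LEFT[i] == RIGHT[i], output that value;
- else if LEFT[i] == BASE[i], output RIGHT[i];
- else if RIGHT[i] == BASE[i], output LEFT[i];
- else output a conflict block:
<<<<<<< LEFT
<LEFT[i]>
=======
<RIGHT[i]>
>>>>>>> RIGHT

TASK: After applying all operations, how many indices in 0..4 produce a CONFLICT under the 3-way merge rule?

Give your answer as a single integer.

Answer: 0

Derivation:
Final LEFT:  [echo, delta, charlie, bravo, foxtrot]
Final RIGHT: [echo, delta, foxtrot, echo, bravo]
i=0: L=echo R=echo -> agree -> echo
i=1: L=delta R=delta -> agree -> delta
i=2: L=charlie=BASE, R=foxtrot -> take RIGHT -> foxtrot
i=3: L=bravo, R=echo=BASE -> take LEFT -> bravo
i=4: L=foxtrot=BASE, R=bravo -> take RIGHT -> bravo
Conflict count: 0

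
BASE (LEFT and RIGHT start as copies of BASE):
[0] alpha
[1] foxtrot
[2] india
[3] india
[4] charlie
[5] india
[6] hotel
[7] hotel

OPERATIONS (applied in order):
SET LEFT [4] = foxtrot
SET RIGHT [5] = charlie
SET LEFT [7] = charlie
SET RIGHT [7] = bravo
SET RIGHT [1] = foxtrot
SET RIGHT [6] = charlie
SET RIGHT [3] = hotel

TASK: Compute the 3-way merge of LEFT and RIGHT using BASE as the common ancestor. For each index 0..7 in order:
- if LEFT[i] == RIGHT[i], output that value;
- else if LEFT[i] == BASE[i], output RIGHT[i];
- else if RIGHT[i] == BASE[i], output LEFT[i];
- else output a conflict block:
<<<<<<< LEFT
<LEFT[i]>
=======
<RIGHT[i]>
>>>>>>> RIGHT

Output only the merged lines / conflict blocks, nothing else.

Final LEFT:  [alpha, foxtrot, india, india, foxtrot, india, hotel, charlie]
Final RIGHT: [alpha, foxtrot, india, hotel, charlie, charlie, charlie, bravo]
i=0: L=alpha R=alpha -> agree -> alpha
i=1: L=foxtrot R=foxtrot -> agree -> foxtrot
i=2: L=india R=india -> agree -> india
i=3: L=india=BASE, R=hotel -> take RIGHT -> hotel
i=4: L=foxtrot, R=charlie=BASE -> take LEFT -> foxtrot
i=5: L=india=BASE, R=charlie -> take RIGHT -> charlie
i=6: L=hotel=BASE, R=charlie -> take RIGHT -> charlie
i=7: BASE=hotel L=charlie R=bravo all differ -> CONFLICT

Answer: alpha
foxtrot
india
hotel
foxtrot
charlie
charlie
<<<<<<< LEFT
charlie
=======
bravo
>>>>>>> RIGHT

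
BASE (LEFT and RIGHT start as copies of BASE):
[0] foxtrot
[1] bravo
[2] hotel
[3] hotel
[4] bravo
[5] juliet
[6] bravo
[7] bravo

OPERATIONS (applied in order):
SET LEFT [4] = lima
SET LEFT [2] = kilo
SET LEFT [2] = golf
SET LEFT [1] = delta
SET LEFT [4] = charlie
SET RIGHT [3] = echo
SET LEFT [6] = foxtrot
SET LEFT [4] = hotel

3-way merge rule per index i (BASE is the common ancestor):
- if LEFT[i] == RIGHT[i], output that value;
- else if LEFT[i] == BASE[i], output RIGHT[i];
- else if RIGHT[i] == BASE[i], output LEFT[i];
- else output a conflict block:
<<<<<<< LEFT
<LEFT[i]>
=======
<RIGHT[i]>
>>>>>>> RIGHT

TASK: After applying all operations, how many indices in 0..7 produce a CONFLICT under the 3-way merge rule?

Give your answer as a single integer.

Final LEFT:  [foxtrot, delta, golf, hotel, hotel, juliet, foxtrot, bravo]
Final RIGHT: [foxtrot, bravo, hotel, echo, bravo, juliet, bravo, bravo]
i=0: L=foxtrot R=foxtrot -> agree -> foxtrot
i=1: L=delta, R=bravo=BASE -> take LEFT -> delta
i=2: L=golf, R=hotel=BASE -> take LEFT -> golf
i=3: L=hotel=BASE, R=echo -> take RIGHT -> echo
i=4: L=hotel, R=bravo=BASE -> take LEFT -> hotel
i=5: L=juliet R=juliet -> agree -> juliet
i=6: L=foxtrot, R=bravo=BASE -> take LEFT -> foxtrot
i=7: L=bravo R=bravo -> agree -> bravo
Conflict count: 0

Answer: 0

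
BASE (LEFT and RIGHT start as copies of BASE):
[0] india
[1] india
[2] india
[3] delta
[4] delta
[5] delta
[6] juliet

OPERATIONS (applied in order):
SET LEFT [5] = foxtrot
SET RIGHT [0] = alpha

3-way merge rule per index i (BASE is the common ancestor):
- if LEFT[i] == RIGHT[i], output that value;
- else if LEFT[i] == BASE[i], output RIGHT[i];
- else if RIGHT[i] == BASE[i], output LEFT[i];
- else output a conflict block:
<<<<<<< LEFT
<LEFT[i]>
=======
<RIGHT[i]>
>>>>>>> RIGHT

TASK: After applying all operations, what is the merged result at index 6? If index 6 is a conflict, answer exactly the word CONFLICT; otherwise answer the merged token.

Answer: juliet

Derivation:
Final LEFT:  [india, india, india, delta, delta, foxtrot, juliet]
Final RIGHT: [alpha, india, india, delta, delta, delta, juliet]
i=0: L=india=BASE, R=alpha -> take RIGHT -> alpha
i=1: L=india R=india -> agree -> india
i=2: L=india R=india -> agree -> india
i=3: L=delta R=delta -> agree -> delta
i=4: L=delta R=delta -> agree -> delta
i=5: L=foxtrot, R=delta=BASE -> take LEFT -> foxtrot
i=6: L=juliet R=juliet -> agree -> juliet
Index 6 -> juliet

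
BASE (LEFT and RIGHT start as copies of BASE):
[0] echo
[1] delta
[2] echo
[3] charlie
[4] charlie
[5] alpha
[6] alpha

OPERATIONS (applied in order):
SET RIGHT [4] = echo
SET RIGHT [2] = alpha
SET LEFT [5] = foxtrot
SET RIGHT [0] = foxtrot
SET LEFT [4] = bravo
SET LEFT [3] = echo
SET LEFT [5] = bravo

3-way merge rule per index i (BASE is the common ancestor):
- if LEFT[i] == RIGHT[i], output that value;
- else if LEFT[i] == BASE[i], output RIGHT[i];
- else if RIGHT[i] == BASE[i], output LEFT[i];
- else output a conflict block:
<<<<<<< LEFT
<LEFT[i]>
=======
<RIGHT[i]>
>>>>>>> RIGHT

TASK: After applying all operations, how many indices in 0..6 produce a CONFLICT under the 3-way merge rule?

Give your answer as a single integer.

Answer: 1

Derivation:
Final LEFT:  [echo, delta, echo, echo, bravo, bravo, alpha]
Final RIGHT: [foxtrot, delta, alpha, charlie, echo, alpha, alpha]
i=0: L=echo=BASE, R=foxtrot -> take RIGHT -> foxtrot
i=1: L=delta R=delta -> agree -> delta
i=2: L=echo=BASE, R=alpha -> take RIGHT -> alpha
i=3: L=echo, R=charlie=BASE -> take LEFT -> echo
i=4: BASE=charlie L=bravo R=echo all differ -> CONFLICT
i=5: L=bravo, R=alpha=BASE -> take LEFT -> bravo
i=6: L=alpha R=alpha -> agree -> alpha
Conflict count: 1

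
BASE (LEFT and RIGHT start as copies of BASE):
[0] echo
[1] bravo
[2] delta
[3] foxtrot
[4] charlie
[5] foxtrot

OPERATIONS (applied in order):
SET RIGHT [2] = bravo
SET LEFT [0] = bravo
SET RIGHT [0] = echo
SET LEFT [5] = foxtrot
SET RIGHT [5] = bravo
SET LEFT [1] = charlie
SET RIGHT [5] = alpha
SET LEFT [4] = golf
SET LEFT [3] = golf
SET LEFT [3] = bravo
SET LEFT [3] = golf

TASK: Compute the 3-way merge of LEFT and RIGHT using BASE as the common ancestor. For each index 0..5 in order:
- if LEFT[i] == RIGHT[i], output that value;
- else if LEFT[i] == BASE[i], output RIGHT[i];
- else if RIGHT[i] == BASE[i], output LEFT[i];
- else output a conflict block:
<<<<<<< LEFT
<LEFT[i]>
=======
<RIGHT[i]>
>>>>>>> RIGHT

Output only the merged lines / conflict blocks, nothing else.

Answer: bravo
charlie
bravo
golf
golf
alpha

Derivation:
Final LEFT:  [bravo, charlie, delta, golf, golf, foxtrot]
Final RIGHT: [echo, bravo, bravo, foxtrot, charlie, alpha]
i=0: L=bravo, R=echo=BASE -> take LEFT -> bravo
i=1: L=charlie, R=bravo=BASE -> take LEFT -> charlie
i=2: L=delta=BASE, R=bravo -> take RIGHT -> bravo
i=3: L=golf, R=foxtrot=BASE -> take LEFT -> golf
i=4: L=golf, R=charlie=BASE -> take LEFT -> golf
i=5: L=foxtrot=BASE, R=alpha -> take RIGHT -> alpha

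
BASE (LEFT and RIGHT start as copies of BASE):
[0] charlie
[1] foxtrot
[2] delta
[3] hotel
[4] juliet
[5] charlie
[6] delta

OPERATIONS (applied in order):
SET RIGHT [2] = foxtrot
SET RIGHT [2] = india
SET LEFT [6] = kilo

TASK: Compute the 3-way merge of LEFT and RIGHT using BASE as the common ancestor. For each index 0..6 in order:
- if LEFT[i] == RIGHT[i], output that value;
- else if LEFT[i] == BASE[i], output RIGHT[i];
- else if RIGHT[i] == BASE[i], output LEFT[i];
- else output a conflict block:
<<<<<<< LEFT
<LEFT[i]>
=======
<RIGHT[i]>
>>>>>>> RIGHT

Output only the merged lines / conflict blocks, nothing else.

Final LEFT:  [charlie, foxtrot, delta, hotel, juliet, charlie, kilo]
Final RIGHT: [charlie, foxtrot, india, hotel, juliet, charlie, delta]
i=0: L=charlie R=charlie -> agree -> charlie
i=1: L=foxtrot R=foxtrot -> agree -> foxtrot
i=2: L=delta=BASE, R=india -> take RIGHT -> india
i=3: L=hotel R=hotel -> agree -> hotel
i=4: L=juliet R=juliet -> agree -> juliet
i=5: L=charlie R=charlie -> agree -> charlie
i=6: L=kilo, R=delta=BASE -> take LEFT -> kilo

Answer: charlie
foxtrot
india
hotel
juliet
charlie
kilo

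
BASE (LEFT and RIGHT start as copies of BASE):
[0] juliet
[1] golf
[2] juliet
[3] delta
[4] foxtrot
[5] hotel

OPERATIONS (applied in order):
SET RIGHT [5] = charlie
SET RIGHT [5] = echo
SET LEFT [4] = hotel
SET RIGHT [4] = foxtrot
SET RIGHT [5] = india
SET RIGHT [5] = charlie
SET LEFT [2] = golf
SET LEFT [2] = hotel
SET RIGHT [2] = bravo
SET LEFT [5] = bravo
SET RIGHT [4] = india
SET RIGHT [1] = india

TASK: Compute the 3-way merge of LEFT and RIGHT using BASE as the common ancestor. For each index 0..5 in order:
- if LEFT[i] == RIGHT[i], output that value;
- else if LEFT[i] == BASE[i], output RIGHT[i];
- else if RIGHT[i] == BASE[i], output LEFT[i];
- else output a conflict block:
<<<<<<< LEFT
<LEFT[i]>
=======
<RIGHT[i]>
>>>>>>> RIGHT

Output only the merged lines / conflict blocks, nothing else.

Answer: juliet
india
<<<<<<< LEFT
hotel
=======
bravo
>>>>>>> RIGHT
delta
<<<<<<< LEFT
hotel
=======
india
>>>>>>> RIGHT
<<<<<<< LEFT
bravo
=======
charlie
>>>>>>> RIGHT

Derivation:
Final LEFT:  [juliet, golf, hotel, delta, hotel, bravo]
Final RIGHT: [juliet, india, bravo, delta, india, charlie]
i=0: L=juliet R=juliet -> agree -> juliet
i=1: L=golf=BASE, R=india -> take RIGHT -> india
i=2: BASE=juliet L=hotel R=bravo all differ -> CONFLICT
i=3: L=delta R=delta -> agree -> delta
i=4: BASE=foxtrot L=hotel R=india all differ -> CONFLICT
i=5: BASE=hotel L=bravo R=charlie all differ -> CONFLICT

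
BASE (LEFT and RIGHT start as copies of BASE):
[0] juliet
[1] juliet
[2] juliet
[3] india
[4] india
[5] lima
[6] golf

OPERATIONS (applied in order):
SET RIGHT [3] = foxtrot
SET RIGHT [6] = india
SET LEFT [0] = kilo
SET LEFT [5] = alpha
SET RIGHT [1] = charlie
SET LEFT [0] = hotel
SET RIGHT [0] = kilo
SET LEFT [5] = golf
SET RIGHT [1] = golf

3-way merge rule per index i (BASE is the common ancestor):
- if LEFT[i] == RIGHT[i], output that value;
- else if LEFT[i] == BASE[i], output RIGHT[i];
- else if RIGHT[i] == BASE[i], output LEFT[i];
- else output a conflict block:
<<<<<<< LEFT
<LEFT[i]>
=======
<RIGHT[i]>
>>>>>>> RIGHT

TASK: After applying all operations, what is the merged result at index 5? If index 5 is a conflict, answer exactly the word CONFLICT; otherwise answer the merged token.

Final LEFT:  [hotel, juliet, juliet, india, india, golf, golf]
Final RIGHT: [kilo, golf, juliet, foxtrot, india, lima, india]
i=0: BASE=juliet L=hotel R=kilo all differ -> CONFLICT
i=1: L=juliet=BASE, R=golf -> take RIGHT -> golf
i=2: L=juliet R=juliet -> agree -> juliet
i=3: L=india=BASE, R=foxtrot -> take RIGHT -> foxtrot
i=4: L=india R=india -> agree -> india
i=5: L=golf, R=lima=BASE -> take LEFT -> golf
i=6: L=golf=BASE, R=india -> take RIGHT -> india
Index 5 -> golf

Answer: golf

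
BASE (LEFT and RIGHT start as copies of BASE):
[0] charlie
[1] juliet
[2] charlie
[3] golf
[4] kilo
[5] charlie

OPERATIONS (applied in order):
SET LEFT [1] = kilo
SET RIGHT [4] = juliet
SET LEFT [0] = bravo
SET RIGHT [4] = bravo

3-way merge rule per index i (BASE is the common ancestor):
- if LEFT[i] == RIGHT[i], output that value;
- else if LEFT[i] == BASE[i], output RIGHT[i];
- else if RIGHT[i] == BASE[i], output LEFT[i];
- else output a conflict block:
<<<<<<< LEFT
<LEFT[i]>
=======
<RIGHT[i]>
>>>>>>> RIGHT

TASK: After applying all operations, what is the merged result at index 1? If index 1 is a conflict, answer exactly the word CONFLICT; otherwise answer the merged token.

Answer: kilo

Derivation:
Final LEFT:  [bravo, kilo, charlie, golf, kilo, charlie]
Final RIGHT: [charlie, juliet, charlie, golf, bravo, charlie]
i=0: L=bravo, R=charlie=BASE -> take LEFT -> bravo
i=1: L=kilo, R=juliet=BASE -> take LEFT -> kilo
i=2: L=charlie R=charlie -> agree -> charlie
i=3: L=golf R=golf -> agree -> golf
i=4: L=kilo=BASE, R=bravo -> take RIGHT -> bravo
i=5: L=charlie R=charlie -> agree -> charlie
Index 1 -> kilo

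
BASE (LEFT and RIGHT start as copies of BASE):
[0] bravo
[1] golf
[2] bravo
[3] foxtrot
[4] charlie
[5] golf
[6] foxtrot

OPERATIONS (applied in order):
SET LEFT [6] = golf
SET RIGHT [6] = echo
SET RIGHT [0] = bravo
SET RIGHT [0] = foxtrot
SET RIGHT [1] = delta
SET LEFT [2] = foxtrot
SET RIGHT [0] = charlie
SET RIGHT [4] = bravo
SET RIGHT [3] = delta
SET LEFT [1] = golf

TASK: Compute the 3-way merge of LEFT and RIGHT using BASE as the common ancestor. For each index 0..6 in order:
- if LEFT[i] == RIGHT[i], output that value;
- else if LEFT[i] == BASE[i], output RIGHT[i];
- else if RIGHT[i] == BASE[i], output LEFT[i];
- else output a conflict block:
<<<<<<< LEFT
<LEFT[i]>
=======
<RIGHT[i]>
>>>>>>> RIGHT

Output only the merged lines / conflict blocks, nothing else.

Final LEFT:  [bravo, golf, foxtrot, foxtrot, charlie, golf, golf]
Final RIGHT: [charlie, delta, bravo, delta, bravo, golf, echo]
i=0: L=bravo=BASE, R=charlie -> take RIGHT -> charlie
i=1: L=golf=BASE, R=delta -> take RIGHT -> delta
i=2: L=foxtrot, R=bravo=BASE -> take LEFT -> foxtrot
i=3: L=foxtrot=BASE, R=delta -> take RIGHT -> delta
i=4: L=charlie=BASE, R=bravo -> take RIGHT -> bravo
i=5: L=golf R=golf -> agree -> golf
i=6: BASE=foxtrot L=golf R=echo all differ -> CONFLICT

Answer: charlie
delta
foxtrot
delta
bravo
golf
<<<<<<< LEFT
golf
=======
echo
>>>>>>> RIGHT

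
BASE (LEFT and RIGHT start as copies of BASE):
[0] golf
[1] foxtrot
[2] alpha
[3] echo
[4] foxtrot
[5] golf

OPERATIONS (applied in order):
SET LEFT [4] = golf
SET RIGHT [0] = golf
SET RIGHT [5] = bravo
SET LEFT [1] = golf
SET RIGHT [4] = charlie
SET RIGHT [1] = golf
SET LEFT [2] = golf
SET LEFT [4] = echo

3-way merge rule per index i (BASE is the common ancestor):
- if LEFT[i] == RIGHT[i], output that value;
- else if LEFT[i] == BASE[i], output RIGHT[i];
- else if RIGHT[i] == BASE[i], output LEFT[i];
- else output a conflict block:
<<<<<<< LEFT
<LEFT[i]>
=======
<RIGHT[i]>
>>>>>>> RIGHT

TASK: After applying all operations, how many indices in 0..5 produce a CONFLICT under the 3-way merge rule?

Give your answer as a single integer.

Answer: 1

Derivation:
Final LEFT:  [golf, golf, golf, echo, echo, golf]
Final RIGHT: [golf, golf, alpha, echo, charlie, bravo]
i=0: L=golf R=golf -> agree -> golf
i=1: L=golf R=golf -> agree -> golf
i=2: L=golf, R=alpha=BASE -> take LEFT -> golf
i=3: L=echo R=echo -> agree -> echo
i=4: BASE=foxtrot L=echo R=charlie all differ -> CONFLICT
i=5: L=golf=BASE, R=bravo -> take RIGHT -> bravo
Conflict count: 1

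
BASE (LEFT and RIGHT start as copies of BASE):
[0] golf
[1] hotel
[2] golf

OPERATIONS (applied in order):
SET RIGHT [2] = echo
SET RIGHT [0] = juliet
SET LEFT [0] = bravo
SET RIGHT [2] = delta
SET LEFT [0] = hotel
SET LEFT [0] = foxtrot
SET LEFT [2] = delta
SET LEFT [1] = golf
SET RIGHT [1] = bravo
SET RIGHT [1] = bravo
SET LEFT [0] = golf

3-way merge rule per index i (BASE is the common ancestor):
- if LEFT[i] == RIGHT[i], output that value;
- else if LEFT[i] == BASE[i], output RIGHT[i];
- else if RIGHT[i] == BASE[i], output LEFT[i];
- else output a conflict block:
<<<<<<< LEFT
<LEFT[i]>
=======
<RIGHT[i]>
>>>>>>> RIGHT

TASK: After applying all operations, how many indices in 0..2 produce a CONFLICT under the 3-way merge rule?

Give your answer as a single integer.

Final LEFT:  [golf, golf, delta]
Final RIGHT: [juliet, bravo, delta]
i=0: L=golf=BASE, R=juliet -> take RIGHT -> juliet
i=1: BASE=hotel L=golf R=bravo all differ -> CONFLICT
i=2: L=delta R=delta -> agree -> delta
Conflict count: 1

Answer: 1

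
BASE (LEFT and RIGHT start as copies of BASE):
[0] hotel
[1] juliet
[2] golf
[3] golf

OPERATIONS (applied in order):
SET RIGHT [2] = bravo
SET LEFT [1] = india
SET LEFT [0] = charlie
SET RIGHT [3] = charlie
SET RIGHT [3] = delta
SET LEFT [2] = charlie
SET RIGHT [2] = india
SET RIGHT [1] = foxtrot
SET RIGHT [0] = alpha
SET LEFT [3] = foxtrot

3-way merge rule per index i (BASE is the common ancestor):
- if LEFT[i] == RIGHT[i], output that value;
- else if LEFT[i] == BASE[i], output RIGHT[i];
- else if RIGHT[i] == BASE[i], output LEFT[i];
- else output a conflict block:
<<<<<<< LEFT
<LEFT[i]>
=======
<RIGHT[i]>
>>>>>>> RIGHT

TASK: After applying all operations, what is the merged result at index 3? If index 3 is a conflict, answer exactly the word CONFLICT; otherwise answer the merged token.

Final LEFT:  [charlie, india, charlie, foxtrot]
Final RIGHT: [alpha, foxtrot, india, delta]
i=0: BASE=hotel L=charlie R=alpha all differ -> CONFLICT
i=1: BASE=juliet L=india R=foxtrot all differ -> CONFLICT
i=2: BASE=golf L=charlie R=india all differ -> CONFLICT
i=3: BASE=golf L=foxtrot R=delta all differ -> CONFLICT
Index 3 -> CONFLICT

Answer: CONFLICT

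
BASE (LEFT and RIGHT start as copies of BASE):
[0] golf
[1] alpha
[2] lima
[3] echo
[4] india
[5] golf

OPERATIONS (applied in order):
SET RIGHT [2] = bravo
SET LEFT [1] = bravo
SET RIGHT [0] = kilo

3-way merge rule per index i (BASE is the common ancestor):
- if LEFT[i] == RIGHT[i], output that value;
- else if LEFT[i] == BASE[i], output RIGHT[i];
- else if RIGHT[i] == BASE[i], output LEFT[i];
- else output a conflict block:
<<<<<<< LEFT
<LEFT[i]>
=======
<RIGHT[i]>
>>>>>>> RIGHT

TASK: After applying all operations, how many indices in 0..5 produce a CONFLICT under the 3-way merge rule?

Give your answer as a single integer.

Final LEFT:  [golf, bravo, lima, echo, india, golf]
Final RIGHT: [kilo, alpha, bravo, echo, india, golf]
i=0: L=golf=BASE, R=kilo -> take RIGHT -> kilo
i=1: L=bravo, R=alpha=BASE -> take LEFT -> bravo
i=2: L=lima=BASE, R=bravo -> take RIGHT -> bravo
i=3: L=echo R=echo -> agree -> echo
i=4: L=india R=india -> agree -> india
i=5: L=golf R=golf -> agree -> golf
Conflict count: 0

Answer: 0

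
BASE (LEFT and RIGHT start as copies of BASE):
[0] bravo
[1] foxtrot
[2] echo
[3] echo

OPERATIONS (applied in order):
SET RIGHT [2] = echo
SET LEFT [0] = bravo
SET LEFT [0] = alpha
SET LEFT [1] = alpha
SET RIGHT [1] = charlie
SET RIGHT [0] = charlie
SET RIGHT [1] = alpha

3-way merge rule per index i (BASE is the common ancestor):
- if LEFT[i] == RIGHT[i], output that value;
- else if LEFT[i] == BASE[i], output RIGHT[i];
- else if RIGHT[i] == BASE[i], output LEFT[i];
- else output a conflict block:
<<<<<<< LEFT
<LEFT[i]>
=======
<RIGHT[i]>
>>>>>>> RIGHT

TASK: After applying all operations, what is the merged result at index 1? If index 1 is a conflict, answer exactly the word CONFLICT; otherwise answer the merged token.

Final LEFT:  [alpha, alpha, echo, echo]
Final RIGHT: [charlie, alpha, echo, echo]
i=0: BASE=bravo L=alpha R=charlie all differ -> CONFLICT
i=1: L=alpha R=alpha -> agree -> alpha
i=2: L=echo R=echo -> agree -> echo
i=3: L=echo R=echo -> agree -> echo
Index 1 -> alpha

Answer: alpha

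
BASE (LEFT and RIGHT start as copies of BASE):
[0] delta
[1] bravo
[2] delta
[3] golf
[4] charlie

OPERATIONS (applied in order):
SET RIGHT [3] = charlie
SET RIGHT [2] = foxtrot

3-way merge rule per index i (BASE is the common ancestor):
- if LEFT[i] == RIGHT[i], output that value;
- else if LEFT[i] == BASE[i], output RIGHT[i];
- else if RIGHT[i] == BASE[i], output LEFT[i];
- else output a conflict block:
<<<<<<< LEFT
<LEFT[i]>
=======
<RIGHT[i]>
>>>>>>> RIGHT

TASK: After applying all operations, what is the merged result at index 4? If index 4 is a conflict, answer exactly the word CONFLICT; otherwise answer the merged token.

Answer: charlie

Derivation:
Final LEFT:  [delta, bravo, delta, golf, charlie]
Final RIGHT: [delta, bravo, foxtrot, charlie, charlie]
i=0: L=delta R=delta -> agree -> delta
i=1: L=bravo R=bravo -> agree -> bravo
i=2: L=delta=BASE, R=foxtrot -> take RIGHT -> foxtrot
i=3: L=golf=BASE, R=charlie -> take RIGHT -> charlie
i=4: L=charlie R=charlie -> agree -> charlie
Index 4 -> charlie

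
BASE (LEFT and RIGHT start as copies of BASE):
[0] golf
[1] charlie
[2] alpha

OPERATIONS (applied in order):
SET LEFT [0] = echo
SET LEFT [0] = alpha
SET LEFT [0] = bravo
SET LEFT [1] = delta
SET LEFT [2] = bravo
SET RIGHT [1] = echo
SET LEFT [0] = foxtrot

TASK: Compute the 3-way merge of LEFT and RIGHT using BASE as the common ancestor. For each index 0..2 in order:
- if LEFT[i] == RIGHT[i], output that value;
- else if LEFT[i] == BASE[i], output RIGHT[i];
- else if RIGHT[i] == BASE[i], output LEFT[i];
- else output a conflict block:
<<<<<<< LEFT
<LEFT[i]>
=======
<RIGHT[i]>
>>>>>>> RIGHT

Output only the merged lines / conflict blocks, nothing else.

Final LEFT:  [foxtrot, delta, bravo]
Final RIGHT: [golf, echo, alpha]
i=0: L=foxtrot, R=golf=BASE -> take LEFT -> foxtrot
i=1: BASE=charlie L=delta R=echo all differ -> CONFLICT
i=2: L=bravo, R=alpha=BASE -> take LEFT -> bravo

Answer: foxtrot
<<<<<<< LEFT
delta
=======
echo
>>>>>>> RIGHT
bravo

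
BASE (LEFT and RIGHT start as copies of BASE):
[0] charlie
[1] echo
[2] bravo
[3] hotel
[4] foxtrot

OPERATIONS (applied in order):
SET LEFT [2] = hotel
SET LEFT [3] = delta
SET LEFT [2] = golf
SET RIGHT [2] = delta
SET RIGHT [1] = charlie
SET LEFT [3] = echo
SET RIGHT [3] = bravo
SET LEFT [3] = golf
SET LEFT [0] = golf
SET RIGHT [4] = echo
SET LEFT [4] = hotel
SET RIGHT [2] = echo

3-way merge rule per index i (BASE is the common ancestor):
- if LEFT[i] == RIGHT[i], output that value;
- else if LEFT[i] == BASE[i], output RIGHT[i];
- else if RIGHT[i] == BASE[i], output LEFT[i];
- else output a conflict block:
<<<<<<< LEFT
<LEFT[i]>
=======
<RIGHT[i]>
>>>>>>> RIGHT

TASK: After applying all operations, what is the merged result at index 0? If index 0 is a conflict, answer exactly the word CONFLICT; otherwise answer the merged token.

Final LEFT:  [golf, echo, golf, golf, hotel]
Final RIGHT: [charlie, charlie, echo, bravo, echo]
i=0: L=golf, R=charlie=BASE -> take LEFT -> golf
i=1: L=echo=BASE, R=charlie -> take RIGHT -> charlie
i=2: BASE=bravo L=golf R=echo all differ -> CONFLICT
i=3: BASE=hotel L=golf R=bravo all differ -> CONFLICT
i=4: BASE=foxtrot L=hotel R=echo all differ -> CONFLICT
Index 0 -> golf

Answer: golf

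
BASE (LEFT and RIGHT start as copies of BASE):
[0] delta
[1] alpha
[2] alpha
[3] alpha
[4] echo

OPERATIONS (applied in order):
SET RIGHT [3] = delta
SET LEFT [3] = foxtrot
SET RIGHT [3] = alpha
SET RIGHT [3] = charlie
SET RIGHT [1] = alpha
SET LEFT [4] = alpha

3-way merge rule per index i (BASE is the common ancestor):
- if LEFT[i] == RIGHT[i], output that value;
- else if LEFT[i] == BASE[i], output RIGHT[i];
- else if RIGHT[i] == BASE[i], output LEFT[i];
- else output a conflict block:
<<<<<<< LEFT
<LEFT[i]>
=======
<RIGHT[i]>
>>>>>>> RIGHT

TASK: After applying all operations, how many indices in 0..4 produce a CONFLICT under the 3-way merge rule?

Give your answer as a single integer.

Answer: 1

Derivation:
Final LEFT:  [delta, alpha, alpha, foxtrot, alpha]
Final RIGHT: [delta, alpha, alpha, charlie, echo]
i=0: L=delta R=delta -> agree -> delta
i=1: L=alpha R=alpha -> agree -> alpha
i=2: L=alpha R=alpha -> agree -> alpha
i=3: BASE=alpha L=foxtrot R=charlie all differ -> CONFLICT
i=4: L=alpha, R=echo=BASE -> take LEFT -> alpha
Conflict count: 1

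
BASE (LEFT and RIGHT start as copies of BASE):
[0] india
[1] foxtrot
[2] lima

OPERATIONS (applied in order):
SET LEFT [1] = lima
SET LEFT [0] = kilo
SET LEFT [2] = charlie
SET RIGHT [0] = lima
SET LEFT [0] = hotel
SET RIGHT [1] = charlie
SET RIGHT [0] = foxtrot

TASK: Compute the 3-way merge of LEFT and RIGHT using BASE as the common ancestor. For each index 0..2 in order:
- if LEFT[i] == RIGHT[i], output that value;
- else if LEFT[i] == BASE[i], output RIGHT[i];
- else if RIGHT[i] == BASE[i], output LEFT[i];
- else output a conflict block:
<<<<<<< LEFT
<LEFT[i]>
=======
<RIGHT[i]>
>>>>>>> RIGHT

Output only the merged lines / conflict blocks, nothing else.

Final LEFT:  [hotel, lima, charlie]
Final RIGHT: [foxtrot, charlie, lima]
i=0: BASE=india L=hotel R=foxtrot all differ -> CONFLICT
i=1: BASE=foxtrot L=lima R=charlie all differ -> CONFLICT
i=2: L=charlie, R=lima=BASE -> take LEFT -> charlie

Answer: <<<<<<< LEFT
hotel
=======
foxtrot
>>>>>>> RIGHT
<<<<<<< LEFT
lima
=======
charlie
>>>>>>> RIGHT
charlie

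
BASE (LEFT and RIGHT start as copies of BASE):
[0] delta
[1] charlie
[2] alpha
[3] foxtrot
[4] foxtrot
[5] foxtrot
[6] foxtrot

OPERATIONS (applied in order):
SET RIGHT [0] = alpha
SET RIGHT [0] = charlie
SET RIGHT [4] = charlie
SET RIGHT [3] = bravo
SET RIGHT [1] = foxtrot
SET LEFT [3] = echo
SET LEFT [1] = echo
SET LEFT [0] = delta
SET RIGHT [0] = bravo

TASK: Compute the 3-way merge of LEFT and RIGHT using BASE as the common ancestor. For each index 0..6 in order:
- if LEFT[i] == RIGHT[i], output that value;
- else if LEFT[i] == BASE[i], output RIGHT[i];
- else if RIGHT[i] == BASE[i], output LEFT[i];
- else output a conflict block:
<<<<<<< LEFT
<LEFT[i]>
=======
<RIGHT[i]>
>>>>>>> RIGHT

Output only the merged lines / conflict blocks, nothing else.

Final LEFT:  [delta, echo, alpha, echo, foxtrot, foxtrot, foxtrot]
Final RIGHT: [bravo, foxtrot, alpha, bravo, charlie, foxtrot, foxtrot]
i=0: L=delta=BASE, R=bravo -> take RIGHT -> bravo
i=1: BASE=charlie L=echo R=foxtrot all differ -> CONFLICT
i=2: L=alpha R=alpha -> agree -> alpha
i=3: BASE=foxtrot L=echo R=bravo all differ -> CONFLICT
i=4: L=foxtrot=BASE, R=charlie -> take RIGHT -> charlie
i=5: L=foxtrot R=foxtrot -> agree -> foxtrot
i=6: L=foxtrot R=foxtrot -> agree -> foxtrot

Answer: bravo
<<<<<<< LEFT
echo
=======
foxtrot
>>>>>>> RIGHT
alpha
<<<<<<< LEFT
echo
=======
bravo
>>>>>>> RIGHT
charlie
foxtrot
foxtrot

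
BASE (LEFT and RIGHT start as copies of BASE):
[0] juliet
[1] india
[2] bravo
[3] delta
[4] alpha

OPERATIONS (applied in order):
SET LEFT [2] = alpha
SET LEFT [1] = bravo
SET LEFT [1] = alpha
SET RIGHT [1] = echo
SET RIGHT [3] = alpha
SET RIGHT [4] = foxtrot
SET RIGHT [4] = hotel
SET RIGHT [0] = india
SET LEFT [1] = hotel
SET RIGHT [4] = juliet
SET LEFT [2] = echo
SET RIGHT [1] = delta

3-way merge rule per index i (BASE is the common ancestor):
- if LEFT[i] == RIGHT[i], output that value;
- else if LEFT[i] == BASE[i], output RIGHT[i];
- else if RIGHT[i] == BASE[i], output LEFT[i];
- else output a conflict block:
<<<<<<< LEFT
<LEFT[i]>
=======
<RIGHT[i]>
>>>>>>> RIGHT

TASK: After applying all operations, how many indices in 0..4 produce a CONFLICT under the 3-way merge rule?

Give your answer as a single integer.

Answer: 1

Derivation:
Final LEFT:  [juliet, hotel, echo, delta, alpha]
Final RIGHT: [india, delta, bravo, alpha, juliet]
i=0: L=juliet=BASE, R=india -> take RIGHT -> india
i=1: BASE=india L=hotel R=delta all differ -> CONFLICT
i=2: L=echo, R=bravo=BASE -> take LEFT -> echo
i=3: L=delta=BASE, R=alpha -> take RIGHT -> alpha
i=4: L=alpha=BASE, R=juliet -> take RIGHT -> juliet
Conflict count: 1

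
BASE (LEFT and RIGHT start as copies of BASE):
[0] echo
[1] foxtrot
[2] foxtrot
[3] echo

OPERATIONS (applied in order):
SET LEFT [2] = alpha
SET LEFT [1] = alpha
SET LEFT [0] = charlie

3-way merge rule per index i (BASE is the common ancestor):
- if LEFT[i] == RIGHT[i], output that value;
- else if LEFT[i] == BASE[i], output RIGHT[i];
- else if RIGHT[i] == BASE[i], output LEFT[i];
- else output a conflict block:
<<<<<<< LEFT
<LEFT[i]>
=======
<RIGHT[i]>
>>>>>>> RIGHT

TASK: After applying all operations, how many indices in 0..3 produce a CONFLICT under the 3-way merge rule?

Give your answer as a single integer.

Answer: 0

Derivation:
Final LEFT:  [charlie, alpha, alpha, echo]
Final RIGHT: [echo, foxtrot, foxtrot, echo]
i=0: L=charlie, R=echo=BASE -> take LEFT -> charlie
i=1: L=alpha, R=foxtrot=BASE -> take LEFT -> alpha
i=2: L=alpha, R=foxtrot=BASE -> take LEFT -> alpha
i=3: L=echo R=echo -> agree -> echo
Conflict count: 0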